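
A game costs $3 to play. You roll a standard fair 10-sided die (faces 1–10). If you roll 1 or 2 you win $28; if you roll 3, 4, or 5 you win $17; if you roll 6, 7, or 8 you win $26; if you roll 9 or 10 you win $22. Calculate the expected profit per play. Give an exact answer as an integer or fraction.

E[payout] = (3/10)·17 + (1/5)·22 + (3/10)·26 + (1/5)·28 = 229/10
Expected profit = 229/10 − 3 = 199/10

199/10 dollars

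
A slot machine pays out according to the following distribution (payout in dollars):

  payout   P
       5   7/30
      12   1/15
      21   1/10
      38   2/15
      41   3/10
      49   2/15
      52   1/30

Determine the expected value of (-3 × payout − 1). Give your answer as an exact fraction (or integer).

E[-3x-1] = (7/30)·(-16) + (1/15)·(-37) + (1/10)·(-64) + (2/15)·(-115) + (3/10)·(-124) + (2/15)·(-148) + (1/30)·(-157)
     = -901/10

-901/10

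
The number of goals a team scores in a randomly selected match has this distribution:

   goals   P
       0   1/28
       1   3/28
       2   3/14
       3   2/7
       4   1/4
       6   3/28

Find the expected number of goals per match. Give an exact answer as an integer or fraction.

85/28

E[X] = (1/28)·0 + (3/28)·1 + (3/14)·2 + (2/7)·3 + (1/4)·4 + (3/28)·6
     = 85/28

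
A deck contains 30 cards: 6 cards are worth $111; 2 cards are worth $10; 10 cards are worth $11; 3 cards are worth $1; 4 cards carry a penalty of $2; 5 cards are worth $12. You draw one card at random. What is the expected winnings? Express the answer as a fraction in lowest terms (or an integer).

851/30 dollars

E[payout] = (6/30)·111 + (2/30)·10 + (10/30)·11 + (3/30)·1 + (4/30)·(-2) + (5/30)·12 = 851/30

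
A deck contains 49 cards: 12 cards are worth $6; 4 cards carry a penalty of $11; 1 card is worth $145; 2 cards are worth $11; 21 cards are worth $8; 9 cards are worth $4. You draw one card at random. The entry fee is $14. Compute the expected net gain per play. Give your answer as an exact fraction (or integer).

-41/7 dollars

E[payout] = (12/49)·6 + (4/49)·(-11) + (1/49)·145 + (2/49)·11 + (21/49)·8 + (9/49)·4 = 57/7
Expected profit = 57/7 − 14 = -41/7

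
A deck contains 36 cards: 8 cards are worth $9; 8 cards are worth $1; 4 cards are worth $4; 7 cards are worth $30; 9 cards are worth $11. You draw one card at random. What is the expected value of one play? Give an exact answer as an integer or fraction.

45/4 dollars

E[payout] = (8/36)·9 + (8/36)·1 + (4/36)·4 + (7/36)·30 + (9/36)·11 = 45/4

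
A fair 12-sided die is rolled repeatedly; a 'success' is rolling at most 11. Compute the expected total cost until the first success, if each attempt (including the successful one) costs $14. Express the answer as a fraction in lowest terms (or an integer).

E[#attempts] = 1/p = 12/11; E[cost] = 14·12/11 = 168/11.

168/11 dollars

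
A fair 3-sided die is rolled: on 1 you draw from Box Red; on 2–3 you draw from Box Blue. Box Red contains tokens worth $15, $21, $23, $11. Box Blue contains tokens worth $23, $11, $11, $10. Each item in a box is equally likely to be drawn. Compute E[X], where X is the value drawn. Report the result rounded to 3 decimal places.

E[X | Box Red] = (15 + 21 + 23 + 11)/4 = 35/2
E[X | Box Blue] = (23 + 11 + 11 + 10)/4 = 55/4
E[X] = (1/3)·35/2 + (2/3)·55/4 = 15 ≈ 15.000

$15.000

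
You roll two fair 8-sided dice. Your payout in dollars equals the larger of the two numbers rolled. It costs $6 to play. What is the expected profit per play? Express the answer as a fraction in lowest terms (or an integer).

-3/16 dollars

Distribution of the larger of the two numbers rolled: 1 w.p. 1/64, 2 w.p. 3/64, 3 w.p. 5/64, 4 w.p. 7/64, 5 w.p. 9/64, 6 w.p. 11/64, …
E[payout] = (1/64)·1 + (3/64)·2 + (5/64)·3 + (7/64)·4 + (9/64)·5 + (11/64)·6 + (13/64)·7 + (15/64)·8 = 93/16
Expected profit = 93/16 − 6 = -3/16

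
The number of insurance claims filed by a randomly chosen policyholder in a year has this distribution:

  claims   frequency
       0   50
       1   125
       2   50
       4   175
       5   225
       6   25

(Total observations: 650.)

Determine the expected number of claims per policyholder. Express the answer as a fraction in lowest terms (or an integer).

44/13

Total = 650, so P(claims=0) = 50/650, etc.
E[X] = (1/13)·0 + (5/26)·1 + (1/13)·2 + (7/26)·4 + (9/26)·5 + (1/26)·6
     = 44/13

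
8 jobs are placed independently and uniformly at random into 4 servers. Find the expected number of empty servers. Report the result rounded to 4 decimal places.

0.4005

Let Xⱼ=1 if server j is empty. P(Xⱼ=1) = ((4-1)/4)^8 = 6561/65536.
By linearity, E[#empty] = 4·6561/65536 = 6561/16384.
≈ 0.4005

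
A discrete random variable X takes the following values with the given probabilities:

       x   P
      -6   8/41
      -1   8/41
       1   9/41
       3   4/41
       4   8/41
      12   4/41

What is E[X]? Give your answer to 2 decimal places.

1.10

E[X] = (8/41)·(-6) + (8/41)·(-1) + (9/41)·1 + (4/41)·3 + (8/41)·4 + (4/41)·12
     = 45/41 ≈ 1.10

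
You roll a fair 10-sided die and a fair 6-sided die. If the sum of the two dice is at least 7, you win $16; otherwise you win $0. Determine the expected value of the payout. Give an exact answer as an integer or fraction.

$12

E[payout] = (1/4)·0 + (3/4)·16 = 12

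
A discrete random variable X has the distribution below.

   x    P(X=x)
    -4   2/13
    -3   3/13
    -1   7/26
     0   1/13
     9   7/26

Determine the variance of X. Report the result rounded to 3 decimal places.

E[X] = (2/13)·(-4) + (3/13)·(-3) + (7/26)·(-1) + (1/13)·0 + (7/26)·9 = 11/13
E[X²] = (2/13)·16 + (3/13)·9 + (7/26)·1 + (1/13)·0 + (7/26)·81 = 346/13
Var(X) = 346/13 − (11/13)² = 4377/169 ≈ 25.899

25.899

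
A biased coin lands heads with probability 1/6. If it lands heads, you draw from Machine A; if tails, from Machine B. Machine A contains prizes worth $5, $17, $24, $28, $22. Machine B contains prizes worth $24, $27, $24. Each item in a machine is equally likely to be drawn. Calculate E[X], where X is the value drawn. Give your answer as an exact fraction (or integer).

E[X | Machine A] = (5 + 17 + 24 + 28 + 22)/5 = 96/5
E[X | Machine B] = (24 + 27 + 24)/3 = 25
E[X] = (1/6)·96/5 + (5/6)·25 = 721/30

721/30 dollars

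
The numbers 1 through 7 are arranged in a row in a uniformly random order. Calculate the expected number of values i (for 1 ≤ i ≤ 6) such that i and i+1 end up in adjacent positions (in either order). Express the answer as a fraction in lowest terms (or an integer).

For each i ∈ {1,…,6}, let Xᵢ = 1 if i and i+1 are adjacent. P(Xᵢ=1) = 2·(7−1)!/7! = 2/7.
By linearity, E[ΣXᵢ] = (6)·(2/7) = 12/7.

12/7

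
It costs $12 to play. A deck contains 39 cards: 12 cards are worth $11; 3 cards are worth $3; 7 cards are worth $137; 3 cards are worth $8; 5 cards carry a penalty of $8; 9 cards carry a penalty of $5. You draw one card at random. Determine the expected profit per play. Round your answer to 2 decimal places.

E[payout] = (12/39)·11 + (3/39)·3 + (7/39)·137 + (3/39)·8 + (5/39)·(-8) + (9/39)·(-5) = 1039/39
Expected profit = 1039/39 − 12 = 571/39 ≈ $14.64

$14.64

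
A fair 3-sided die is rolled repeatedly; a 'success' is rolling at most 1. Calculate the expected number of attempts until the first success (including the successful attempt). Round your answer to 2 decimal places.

For a geometric distribution, E[trials] = 1/p = 1/(1/3) = 3.
≈ 3.00

3.00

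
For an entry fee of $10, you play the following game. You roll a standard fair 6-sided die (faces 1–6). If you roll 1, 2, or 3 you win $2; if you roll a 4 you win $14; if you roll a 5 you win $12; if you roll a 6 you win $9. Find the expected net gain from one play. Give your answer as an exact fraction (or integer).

-19/6 dollars

E[payout] = (1/2)·2 + (1/6)·9 + (1/6)·12 + (1/6)·14 = 41/6
Expected profit = 41/6 − 10 = -19/6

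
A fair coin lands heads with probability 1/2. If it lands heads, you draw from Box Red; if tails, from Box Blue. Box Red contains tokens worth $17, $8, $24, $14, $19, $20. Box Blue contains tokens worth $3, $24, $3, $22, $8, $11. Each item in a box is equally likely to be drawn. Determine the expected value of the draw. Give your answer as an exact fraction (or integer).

173/12 dollars

E[X | Box Red] = (17 + 8 + 24 + 14 + 19 + 20)/6 = 17
E[X | Box Blue] = (3 + 24 + 3 + 22 + 8 + 11)/6 = 71/6
E[X] = (1/2)·17 + (1/2)·71/6 = 173/12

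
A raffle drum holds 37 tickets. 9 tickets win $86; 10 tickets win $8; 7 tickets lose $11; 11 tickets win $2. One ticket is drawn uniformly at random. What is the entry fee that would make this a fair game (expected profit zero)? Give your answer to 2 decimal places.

E[payout] = (9/37)·86 + (10/37)·8 + (7/37)·(-11) + (11/37)·2 = 799/37
Fair fee = E[payout] = 799/37 ≈ $21.59

$21.59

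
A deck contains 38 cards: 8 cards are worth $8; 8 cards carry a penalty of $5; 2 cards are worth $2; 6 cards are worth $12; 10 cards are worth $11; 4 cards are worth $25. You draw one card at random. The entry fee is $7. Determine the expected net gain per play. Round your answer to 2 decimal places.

$1.16

E[payout] = (8/38)·8 + (8/38)·(-5) + (2/38)·2 + (6/38)·12 + (10/38)·11 + (4/38)·25 = 155/19
Expected profit = 155/19 − 7 = 22/19 ≈ $1.16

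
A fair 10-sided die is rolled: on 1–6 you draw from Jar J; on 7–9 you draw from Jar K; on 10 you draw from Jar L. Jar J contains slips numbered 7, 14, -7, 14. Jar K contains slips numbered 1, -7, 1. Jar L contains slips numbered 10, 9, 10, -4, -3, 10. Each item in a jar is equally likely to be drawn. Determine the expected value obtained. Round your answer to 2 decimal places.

E[X | Jar J] = (7 + 14 − 7 + 14)/4 = 7
E[X | Jar K] = (1 − 7 + 1)/3 = -5/3
E[X | Jar L] = (10 + 9 + 10 − 4 − 3 + 10)/6 = 16/3
E[X] = (3/5)·7 + (3/10)·(-5/3) + (1/10)·16/3 = 127/30 ≈ 4.23

4.23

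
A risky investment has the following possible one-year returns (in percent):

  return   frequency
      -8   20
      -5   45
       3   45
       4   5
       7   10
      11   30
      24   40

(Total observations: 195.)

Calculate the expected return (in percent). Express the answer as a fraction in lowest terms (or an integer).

226/39

Total = 195, so P(return=-8) = 20/195, etc.
E[X] = (4/39)·(-8) + (3/13)·(-5) + (3/13)·3 + (1/39)·4 + (2/39)·7 + (2/13)·11 + (8/39)·24
     = 226/39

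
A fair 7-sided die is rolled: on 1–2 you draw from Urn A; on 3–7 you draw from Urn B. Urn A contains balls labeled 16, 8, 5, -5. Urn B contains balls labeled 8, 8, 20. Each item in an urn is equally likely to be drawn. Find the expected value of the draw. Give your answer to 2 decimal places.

E[X | Urn A] = (16 + 8 + 5 − 5)/4 = 6
E[X | Urn B] = (8 + 8 + 20)/3 = 12
E[X] = (2/7)·6 + (5/7)·12 = 72/7 ≈ 10.29

10.29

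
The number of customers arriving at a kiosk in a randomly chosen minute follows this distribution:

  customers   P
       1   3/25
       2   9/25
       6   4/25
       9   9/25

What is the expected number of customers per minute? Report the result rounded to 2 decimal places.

5.04

E[X] = (3/25)·1 + (9/25)·2 + (4/25)·6 + (9/25)·9
     = 126/25 ≈ 5.04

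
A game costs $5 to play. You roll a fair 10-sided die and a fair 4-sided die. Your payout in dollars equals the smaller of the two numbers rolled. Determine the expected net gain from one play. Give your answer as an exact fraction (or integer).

Distribution of the smaller of the two numbers rolled: 1 w.p. 13/40, 2 w.p. 11/40, 3 w.p. 9/40, 4 w.p. 7/40
E[payout] = (13/40)·1 + (11/40)·2 + (9/40)·3 + (7/40)·4 = 9/4
Expected profit = 9/4 − 5 = -11/4

-11/4 dollars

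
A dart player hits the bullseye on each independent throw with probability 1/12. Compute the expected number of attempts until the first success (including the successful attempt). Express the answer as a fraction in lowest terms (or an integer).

For a geometric distribution, E[trials] = 1/p = 1/(1/12) = 12.

12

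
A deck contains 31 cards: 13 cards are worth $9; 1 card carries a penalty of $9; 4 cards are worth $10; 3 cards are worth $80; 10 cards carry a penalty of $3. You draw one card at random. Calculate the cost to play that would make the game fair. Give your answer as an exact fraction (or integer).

358/31 dollars

E[payout] = (13/31)·9 + (1/31)·(-9) + (4/31)·10 + (3/31)·80 + (10/31)·(-3) = 358/31
Fair fee = E[payout] = 358/31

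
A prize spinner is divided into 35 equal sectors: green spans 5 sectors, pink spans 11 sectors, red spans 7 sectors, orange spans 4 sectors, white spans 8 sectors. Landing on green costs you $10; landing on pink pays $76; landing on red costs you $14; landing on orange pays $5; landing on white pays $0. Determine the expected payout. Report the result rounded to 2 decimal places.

E[payout] = (5/35)·(-10) + (11/35)·76 + (7/35)·(-14) + (4/35)·5 + (8/35)·0 = 708/35
≈ $20.23

$20.23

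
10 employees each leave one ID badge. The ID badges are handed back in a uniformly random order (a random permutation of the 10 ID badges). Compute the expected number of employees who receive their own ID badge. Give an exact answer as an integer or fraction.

Let Xᵢ = 1 if person i gets their own ID badge. For each i, P(Xᵢ=1) = 1/10.
By linearity of expectation, E[X₁+…+X_10] = 10·(1/10) = 1.

1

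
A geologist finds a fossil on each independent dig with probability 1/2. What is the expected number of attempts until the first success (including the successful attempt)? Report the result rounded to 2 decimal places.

For a geometric distribution, E[trials] = 1/p = 1/(1/2) = 2.
≈ 2.00

2.00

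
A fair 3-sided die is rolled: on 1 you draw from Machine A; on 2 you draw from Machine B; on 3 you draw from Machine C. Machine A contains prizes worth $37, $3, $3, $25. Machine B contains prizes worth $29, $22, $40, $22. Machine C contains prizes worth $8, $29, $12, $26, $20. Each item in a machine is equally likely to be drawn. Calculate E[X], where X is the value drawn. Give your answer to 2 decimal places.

$21.42

E[X | Machine A] = (37 + 3 + 3 + 25)/4 = 17
E[X | Machine B] = (29 + 22 + 40 + 22)/4 = 113/4
E[X | Machine C] = (8 + 29 + 12 + 26 + 20)/5 = 19
E[X] = (1/3)·17 + (1/3)·113/4 + (1/3)·19 = 257/12 ≈ 21.42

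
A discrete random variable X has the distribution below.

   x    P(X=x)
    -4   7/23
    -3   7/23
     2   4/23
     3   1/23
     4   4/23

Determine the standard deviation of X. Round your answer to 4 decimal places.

3.2501

E[X] = -22/23, E[X²] = 264/23
Var(X) = E[X²] − (E[X])² = 264/23 − 484/529 = 5588/529
SD(X) = √(5588/529) ≈ 3.2501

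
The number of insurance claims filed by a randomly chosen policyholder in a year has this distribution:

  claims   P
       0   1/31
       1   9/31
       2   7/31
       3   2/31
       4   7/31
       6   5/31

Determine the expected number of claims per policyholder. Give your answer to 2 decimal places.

E[X] = (1/31)·0 + (9/31)·1 + (7/31)·2 + (2/31)·3 + (7/31)·4 + (5/31)·6
     = 87/31 ≈ 2.81

2.81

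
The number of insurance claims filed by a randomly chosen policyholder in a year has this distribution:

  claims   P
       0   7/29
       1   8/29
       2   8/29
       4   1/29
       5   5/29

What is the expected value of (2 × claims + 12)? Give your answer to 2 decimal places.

E[2x+12] = (7/29)·12 + (8/29)·14 + (8/29)·16 + (1/29)·20 + (5/29)·22
     = 454/29 ≈ 15.66

15.66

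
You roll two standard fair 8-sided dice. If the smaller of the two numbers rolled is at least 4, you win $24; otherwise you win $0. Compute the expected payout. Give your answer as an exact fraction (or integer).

E[payout] = (39/64)·0 + (25/64)·24 = 75/8

75/8 dollars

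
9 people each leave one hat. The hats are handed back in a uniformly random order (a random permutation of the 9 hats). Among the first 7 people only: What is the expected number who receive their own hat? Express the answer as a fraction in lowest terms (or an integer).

Let Xᵢ = 1 if person i gets their own hat. For each i, P(Xᵢ=1) = 1/9.
By linearity of expectation, E[X₁+…+X_7] = 7·(1/9) = 7/9.

7/9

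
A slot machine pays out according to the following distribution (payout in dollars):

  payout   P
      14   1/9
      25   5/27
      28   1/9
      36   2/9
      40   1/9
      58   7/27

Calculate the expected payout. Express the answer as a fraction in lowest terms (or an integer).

E[X] = (1/9)·14 + (5/27)·25 + (1/9)·28 + (2/9)·36 + (1/9)·40 + (7/27)·58
     = 331/9

331/9 dollars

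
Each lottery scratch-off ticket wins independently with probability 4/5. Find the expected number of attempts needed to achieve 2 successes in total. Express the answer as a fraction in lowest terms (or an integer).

5/2

By linearity (sum of 2 independent geometric waits), E[trials] = 2/p = 2/(4/5) = 5/2.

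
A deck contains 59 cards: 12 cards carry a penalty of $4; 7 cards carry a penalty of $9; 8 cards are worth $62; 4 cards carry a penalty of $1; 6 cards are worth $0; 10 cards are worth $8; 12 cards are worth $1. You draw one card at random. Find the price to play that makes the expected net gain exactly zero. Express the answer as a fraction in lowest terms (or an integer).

E[payout] = (12/59)·(-4) + (7/59)·(-9) + (8/59)·62 + (4/59)·(-1) + (6/59)·0 + (10/59)·8 + (12/59)·1 = 473/59
Fair fee = E[payout] = 473/59

473/59 dollars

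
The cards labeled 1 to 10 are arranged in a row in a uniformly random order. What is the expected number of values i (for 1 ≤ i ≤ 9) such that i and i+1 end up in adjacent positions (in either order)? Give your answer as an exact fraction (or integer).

9/5

For each i ∈ {1,…,9}, let Xᵢ = 1 if i and i+1 are adjacent. P(Xᵢ=1) = 2·(10−1)!/10! = 2/10.
By linearity, E[ΣXᵢ] = (9)·(2/10) = 9/5.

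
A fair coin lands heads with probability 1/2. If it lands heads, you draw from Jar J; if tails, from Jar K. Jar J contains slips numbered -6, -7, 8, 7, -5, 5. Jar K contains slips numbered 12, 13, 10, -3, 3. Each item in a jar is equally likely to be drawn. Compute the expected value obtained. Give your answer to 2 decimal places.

3.67

E[X | Jar J] = (-6 − 7 + 8 + 7 − 5 + 5)/6 = 1/3
E[X | Jar K] = (12 + 13 + 10 − 3 + 3)/5 = 7
E[X] = (1/2)·1/3 + (1/2)·7 = 11/3 ≈ 3.67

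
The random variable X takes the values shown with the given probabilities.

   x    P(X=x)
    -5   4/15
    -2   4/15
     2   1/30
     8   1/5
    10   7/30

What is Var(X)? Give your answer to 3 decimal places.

39.449

E[X] = (4/15)·(-5) + (4/15)·(-2) + (1/30)·2 + (1/5)·8 + (7/30)·10 = 32/15
E[X²] = (4/15)·25 + (4/15)·4 + (1/30)·4 + (1/5)·64 + (7/30)·100 = 44
Var(X) = 44 − (32/15)² = 8876/225 ≈ 39.449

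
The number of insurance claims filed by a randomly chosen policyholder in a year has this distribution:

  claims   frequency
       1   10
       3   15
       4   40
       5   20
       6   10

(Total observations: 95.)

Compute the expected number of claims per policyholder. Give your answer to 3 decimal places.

3.947

Total = 95, so P(claims=1) = 10/95, etc.
E[X] = (2/19)·1 + (3/19)·3 + (8/19)·4 + (4/19)·5 + (2/19)·6
     = 75/19 ≈ 3.947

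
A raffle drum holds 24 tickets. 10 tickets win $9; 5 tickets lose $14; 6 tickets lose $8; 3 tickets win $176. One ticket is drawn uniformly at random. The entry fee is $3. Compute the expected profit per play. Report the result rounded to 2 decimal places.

E[payout] = (10/24)·9 + (5/24)·(-14) + (6/24)·(-8) + (3/24)·176 = 125/6
Expected profit = 125/6 − 3 = 107/6 ≈ $17.83

$17.83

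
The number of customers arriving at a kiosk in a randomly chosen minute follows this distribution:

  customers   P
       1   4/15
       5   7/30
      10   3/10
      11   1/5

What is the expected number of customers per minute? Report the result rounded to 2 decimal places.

E[X] = (4/15)·1 + (7/30)·5 + (3/10)·10 + (1/5)·11
     = 199/30 ≈ 6.63

6.63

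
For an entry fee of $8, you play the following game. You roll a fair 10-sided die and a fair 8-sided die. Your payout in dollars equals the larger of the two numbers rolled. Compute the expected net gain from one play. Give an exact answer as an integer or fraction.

Distribution of the larger of the two numbers rolled: 1 w.p. 1/80, 2 w.p. 3/80, 3 w.p. 1/16, 4 w.p. 7/80, 5 w.p. 9/80, 6 w.p. 11/80, …
E[payout] = (1/80)·1 + (3/80)·2 + (1/16)·3 + (7/80)·4 + (9/80)·5 + (11/80)·6 + (13/80)·7 + (3/16)·8 + (1/10)·9 + (1/10)·10 = 131/20
Expected profit = 131/20 − 8 = -29/20

-29/20 dollars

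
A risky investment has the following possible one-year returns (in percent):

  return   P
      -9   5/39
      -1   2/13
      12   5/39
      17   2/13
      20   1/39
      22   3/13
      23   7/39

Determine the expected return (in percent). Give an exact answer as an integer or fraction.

490/39

E[X] = (5/39)·(-9) + (2/13)·(-1) + (5/39)·12 + (2/13)·17 + (1/39)·20 + (3/13)·22 + (7/39)·23
     = 490/39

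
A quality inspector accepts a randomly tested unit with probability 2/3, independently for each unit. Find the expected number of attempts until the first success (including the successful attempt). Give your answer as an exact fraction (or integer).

3/2

For a geometric distribution, E[trials] = 1/p = 1/(2/3) = 3/2.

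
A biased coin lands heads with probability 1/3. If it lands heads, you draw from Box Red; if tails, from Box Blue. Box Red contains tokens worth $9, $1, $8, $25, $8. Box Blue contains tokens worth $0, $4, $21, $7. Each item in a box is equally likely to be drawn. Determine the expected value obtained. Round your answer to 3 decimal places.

E[X | Box Red] = (9 + 1 + 8 + 25 + 8)/5 = 51/5
E[X | Box Blue] = (0 + 4 + 21 + 7)/4 = 8
E[X] = (1/3)·51/5 + (2/3)·8 = 131/15 ≈ 8.733

$8.733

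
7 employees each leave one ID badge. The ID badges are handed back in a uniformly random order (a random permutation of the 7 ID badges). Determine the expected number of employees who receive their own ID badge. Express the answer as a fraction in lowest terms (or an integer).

1

Let Xᵢ = 1 if person i gets their own ID badge. For each i, P(Xᵢ=1) = 1/7.
By linearity of expectation, E[X₁+…+X_7] = 7·(1/7) = 1.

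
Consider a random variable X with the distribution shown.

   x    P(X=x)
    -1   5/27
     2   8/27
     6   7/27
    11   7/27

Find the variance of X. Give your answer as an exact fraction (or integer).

E[X] = (5/27)·(-1) + (8/27)·2 + (7/27)·6 + (7/27)·11 = 130/27
E[X²] = (5/27)·1 + (8/27)·4 + (7/27)·36 + (7/27)·121 = 1136/27
Var(X) = 1136/27 − (130/27)² = 13772/729

13772/729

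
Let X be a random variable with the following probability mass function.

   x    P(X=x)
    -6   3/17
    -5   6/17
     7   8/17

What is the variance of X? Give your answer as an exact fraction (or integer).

10986/289

E[X] = (3/17)·(-6) + (6/17)·(-5) + (8/17)·7 = 8/17
E[X²] = (3/17)·36 + (6/17)·25 + (8/17)·49 = 650/17
Var(X) = 650/17 − (8/17)² = 10986/289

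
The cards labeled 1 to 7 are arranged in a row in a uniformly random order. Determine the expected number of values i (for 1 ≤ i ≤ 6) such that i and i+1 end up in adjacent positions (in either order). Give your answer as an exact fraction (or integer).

12/7

For each i ∈ {1,…,6}, let Xᵢ = 1 if i and i+1 are adjacent. P(Xᵢ=1) = 2·(7−1)!/7! = 2/7.
By linearity, E[ΣXᵢ] = (6)·(2/7) = 12/7.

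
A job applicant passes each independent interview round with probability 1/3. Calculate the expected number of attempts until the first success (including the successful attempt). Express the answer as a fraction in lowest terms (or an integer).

3

For a geometric distribution, E[trials] = 1/p = 1/(1/3) = 3.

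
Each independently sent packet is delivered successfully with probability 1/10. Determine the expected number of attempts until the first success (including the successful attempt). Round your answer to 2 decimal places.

10.00

For a geometric distribution, E[trials] = 1/p = 1/(1/10) = 10.
≈ 10.00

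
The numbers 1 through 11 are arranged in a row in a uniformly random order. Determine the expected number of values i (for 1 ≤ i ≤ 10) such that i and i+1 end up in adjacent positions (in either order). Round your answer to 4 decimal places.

1.8182

For each i ∈ {1,…,10}, let Xᵢ = 1 if i and i+1 are adjacent. P(Xᵢ=1) = 2·(11−1)!/11! = 2/11.
By linearity, E[ΣXᵢ] = (10)·(2/11) = 20/11.
≈ 1.8182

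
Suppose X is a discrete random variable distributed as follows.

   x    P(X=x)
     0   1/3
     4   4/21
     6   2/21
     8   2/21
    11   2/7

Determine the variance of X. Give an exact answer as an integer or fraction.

8690/441

E[X] = (1/3)·0 + (4/21)·4 + (2/21)·6 + (2/21)·8 + (2/7)·11 = 110/21
E[X²] = (1/3)·0 + (4/21)·16 + (2/21)·36 + (2/21)·64 + (2/7)·121 = 330/7
Var(X) = 330/7 − (110/21)² = 8690/441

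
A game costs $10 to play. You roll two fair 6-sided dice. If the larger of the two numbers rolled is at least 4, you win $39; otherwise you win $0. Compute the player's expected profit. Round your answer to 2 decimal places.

$19.25

E[payout] = (1/4)·0 + (3/4)·39 = 117/4
Expected profit = 117/4 − 10 = 77/4 ≈ $19.25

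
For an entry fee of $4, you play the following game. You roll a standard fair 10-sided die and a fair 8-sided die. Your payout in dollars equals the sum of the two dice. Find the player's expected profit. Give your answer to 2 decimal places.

Distribution of the sum of the two dice: 2 w.p. 1/80, 3 w.p. 1/40, 4 w.p. 3/80, 5 w.p. 1/20, 6 w.p. 1/16, 7 w.p. 3/40, …
E[payout] = (1/80)·2 + (1/40)·3 + (3/80)·4 + (1/20)·5 + (1/16)·6 + (3/40)·7 + (7/80)·8 + (1/10)·9 + (1/10)·10 + (1/10)·11 + (7/80)·12 + (3/40)·13 + (1/16)·14 + (1/20)·15 + (3/80)·16 + (1/40)·17 + (1/80)·18 = 10
Expected profit = 10 − 4 = 6 ≈ $6.00

$6.00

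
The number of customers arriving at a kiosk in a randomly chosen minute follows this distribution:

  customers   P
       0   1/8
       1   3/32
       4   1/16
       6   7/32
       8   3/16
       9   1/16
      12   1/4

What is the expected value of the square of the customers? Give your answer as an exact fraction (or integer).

1985/32

E[X²] = (1/8)·0 + (3/32)·1 + (1/16)·16 + (7/32)·36 + (3/16)·64 + (1/16)·81 + (1/4)·144
     = 1985/32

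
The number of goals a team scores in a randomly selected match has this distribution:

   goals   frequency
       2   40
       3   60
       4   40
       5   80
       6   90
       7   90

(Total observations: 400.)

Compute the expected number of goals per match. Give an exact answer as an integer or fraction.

199/40

Total = 400, so P(goals=2) = 40/400, etc.
E[X] = (1/10)·2 + (3/20)·3 + (1/10)·4 + (1/5)·5 + (9/40)·6 + (9/40)·7
     = 199/40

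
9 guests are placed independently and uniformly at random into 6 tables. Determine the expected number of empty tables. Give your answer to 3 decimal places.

1.163

Let Xⱼ=1 if table j is empty. P(Xⱼ=1) = ((6-1)/6)^9 = 1953125/10077696.
By linearity, E[#empty] = 6·1953125/10077696 = 1953125/1679616.
≈ 1.163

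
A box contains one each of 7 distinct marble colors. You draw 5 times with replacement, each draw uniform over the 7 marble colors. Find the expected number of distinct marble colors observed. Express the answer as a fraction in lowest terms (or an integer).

9031/2401

Let Xⱼ=1 if type j appears at least once. P(Xⱼ=1) = 1 − ((7−1)/7)^5 = 9031/16807.
E[#distinct] = 7·9031/16807 = 9031/2401.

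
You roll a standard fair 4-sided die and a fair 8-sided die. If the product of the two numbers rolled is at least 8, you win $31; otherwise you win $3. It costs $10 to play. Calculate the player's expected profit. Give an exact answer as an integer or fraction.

77/8 dollars

E[payout] = (13/32)·3 + (19/32)·31 = 157/8
Expected profit = 157/8 − 10 = 77/8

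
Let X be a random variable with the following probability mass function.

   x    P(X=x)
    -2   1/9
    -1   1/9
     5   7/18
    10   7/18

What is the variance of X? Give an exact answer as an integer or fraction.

227/12

E[X] = (1/9)·(-2) + (1/9)·(-1) + (7/18)·5 + (7/18)·10 = 11/2
E[X²] = (1/9)·4 + (1/9)·1 + (7/18)·25 + (7/18)·100 = 295/6
Var(X) = 295/6 − (11/2)² = 227/12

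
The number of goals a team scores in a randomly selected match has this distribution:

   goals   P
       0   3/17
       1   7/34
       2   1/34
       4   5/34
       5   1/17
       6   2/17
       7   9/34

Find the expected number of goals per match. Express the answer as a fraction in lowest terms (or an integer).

63/17

E[X] = (3/17)·0 + (7/34)·1 + (1/34)·2 + (5/34)·4 + (1/17)·5 + (2/17)·6 + (9/34)·7
     = 63/17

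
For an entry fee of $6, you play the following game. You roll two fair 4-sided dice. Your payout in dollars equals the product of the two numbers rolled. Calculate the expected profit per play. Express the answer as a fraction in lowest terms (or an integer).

1/4 dollars

Distribution of the product of the two numbers rolled: 1 w.p. 1/16, 2 w.p. 1/8, 3 w.p. 1/8, 4 w.p. 3/16, 6 w.p. 1/8, 8 w.p. 1/8, …
E[payout] = (1/16)·1 + (1/8)·2 + (1/8)·3 + (3/16)·4 + (1/8)·6 + (1/8)·8 + (1/16)·9 + (1/8)·12 + (1/16)·16 = 25/4
Expected profit = 25/4 − 6 = 1/4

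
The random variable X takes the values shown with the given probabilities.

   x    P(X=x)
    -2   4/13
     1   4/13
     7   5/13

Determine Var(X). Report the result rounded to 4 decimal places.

E[X] = (4/13)·(-2) + (4/13)·1 + (5/13)·7 = 31/13
E[X²] = (4/13)·4 + (4/13)·1 + (5/13)·49 = 265/13
Var(X) = 265/13 − (31/13)² = 2484/169 ≈ 14.6982

14.6982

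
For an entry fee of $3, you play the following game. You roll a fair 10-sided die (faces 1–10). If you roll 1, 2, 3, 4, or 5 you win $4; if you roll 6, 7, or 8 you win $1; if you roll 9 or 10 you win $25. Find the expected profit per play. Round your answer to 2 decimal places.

$4.30

E[payout] = (3/10)·1 + (1/2)·4 + (1/5)·25 = 73/10
Expected profit = 73/10 − 3 = 43/10 ≈ $4.30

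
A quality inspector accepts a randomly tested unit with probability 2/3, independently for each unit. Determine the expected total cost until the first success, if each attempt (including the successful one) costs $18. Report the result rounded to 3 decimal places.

$27.000

E[#attempts] = 1/p = 3/2; E[cost] = 18·3/2 = 27.
≈ 27.000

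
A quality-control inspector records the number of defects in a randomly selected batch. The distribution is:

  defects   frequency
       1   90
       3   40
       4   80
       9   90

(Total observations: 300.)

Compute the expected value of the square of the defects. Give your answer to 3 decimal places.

Total = 300, so P(defects=1) = 90/300, etc.
E[X²] = (3/10)·1 + (2/15)·9 + (4/15)·16 + (3/10)·81
     = 451/15 ≈ 30.067

30.067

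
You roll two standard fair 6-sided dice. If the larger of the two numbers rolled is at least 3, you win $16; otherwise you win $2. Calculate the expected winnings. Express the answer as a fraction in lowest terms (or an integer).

E[payout] = (1/9)·2 + (8/9)·16 = 130/9

130/9 dollars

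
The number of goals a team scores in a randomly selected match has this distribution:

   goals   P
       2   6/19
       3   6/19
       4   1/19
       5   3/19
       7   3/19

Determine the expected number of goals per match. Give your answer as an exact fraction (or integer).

E[X] = (6/19)·2 + (6/19)·3 + (1/19)·4 + (3/19)·5 + (3/19)·7
     = 70/19

70/19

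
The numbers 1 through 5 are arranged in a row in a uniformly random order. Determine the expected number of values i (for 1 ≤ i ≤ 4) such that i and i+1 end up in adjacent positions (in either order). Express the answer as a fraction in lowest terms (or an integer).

For each i ∈ {1,…,4}, let Xᵢ = 1 if i and i+1 are adjacent. P(Xᵢ=1) = 2·(5−1)!/5! = 2/5.
By linearity, E[ΣXᵢ] = (4)·(2/5) = 8/5.

8/5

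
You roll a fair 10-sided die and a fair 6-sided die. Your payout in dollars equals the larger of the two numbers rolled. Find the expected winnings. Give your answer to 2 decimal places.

Distribution of the larger of the two numbers rolled: 1 w.p. 1/60, 2 w.p. 1/20, 3 w.p. 1/12, 4 w.p. 7/60, 5 w.p. 3/20, 6 w.p. 11/60, …
E[payout] = (1/60)·1 + (1/20)·2 + (1/12)·3 + (7/60)·4 + (3/20)·5 + (11/60)·6 + (1/10)·7 + (1/10)·8 + (1/10)·9 + (1/10)·10 = 73/12
≈ $6.08

$6.08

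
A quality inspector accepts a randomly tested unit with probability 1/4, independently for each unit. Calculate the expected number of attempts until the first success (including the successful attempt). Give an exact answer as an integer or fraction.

4

For a geometric distribution, E[trials] = 1/p = 1/(1/4) = 4.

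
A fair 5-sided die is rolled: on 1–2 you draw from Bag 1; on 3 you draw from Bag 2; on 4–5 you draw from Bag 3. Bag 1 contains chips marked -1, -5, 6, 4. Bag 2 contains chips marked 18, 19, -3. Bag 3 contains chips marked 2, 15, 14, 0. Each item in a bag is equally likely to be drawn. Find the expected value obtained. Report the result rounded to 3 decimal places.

5.767

E[X | Bag 1] = (-1 − 5 + 6 + 4)/4 = 1
E[X | Bag 2] = (18 + 19 − 3)/3 = 34/3
E[X | Bag 3] = (2 + 15 + 14 + 0)/4 = 31/4
E[X] = (2/5)·1 + (1/5)·34/3 + (2/5)·31/4 = 173/30 ≈ 5.767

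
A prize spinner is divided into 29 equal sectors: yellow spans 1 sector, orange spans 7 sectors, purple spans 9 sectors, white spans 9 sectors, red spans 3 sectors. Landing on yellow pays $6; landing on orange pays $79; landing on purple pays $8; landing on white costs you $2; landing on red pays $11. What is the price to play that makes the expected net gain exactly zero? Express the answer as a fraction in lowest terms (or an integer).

646/29 dollars

E[payout] = (1/29)·6 + (7/29)·79 + (9/29)·8 + (9/29)·(-2) + (3/29)·11 = 646/29
Fair fee = E[payout] = 646/29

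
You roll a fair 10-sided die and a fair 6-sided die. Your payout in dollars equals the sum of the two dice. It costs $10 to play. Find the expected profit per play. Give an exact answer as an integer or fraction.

-$1

Distribution of the sum of the two dice: 2 w.p. 1/60, 3 w.p. 1/30, 4 w.p. 1/20, 5 w.p. 1/15, 6 w.p. 1/12, 7 w.p. 1/10, …
E[payout] = (1/60)·2 + (1/30)·3 + (1/20)·4 + (1/15)·5 + (1/12)·6 + (1/10)·7 + (1/10)·8 + (1/10)·9 + (1/10)·10 + (1/10)·11 + (1/12)·12 + (1/15)·13 + (1/20)·14 + (1/30)·15 + (1/60)·16 = 9
Expected profit = 9 − 10 = -1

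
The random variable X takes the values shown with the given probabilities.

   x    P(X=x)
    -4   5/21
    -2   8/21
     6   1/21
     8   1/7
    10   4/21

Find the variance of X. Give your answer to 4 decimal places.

E[X] = (5/21)·(-4) + (8/21)·(-2) + (1/21)·6 + (1/7)·8 + (4/21)·10 = 34/21
E[X²] = (5/21)·16 + (8/21)·4 + (1/21)·36 + (1/7)·64 + (4/21)·100 = 740/21
Var(X) = 740/21 − (34/21)² = 14384/441 ≈ 32.6168

32.6168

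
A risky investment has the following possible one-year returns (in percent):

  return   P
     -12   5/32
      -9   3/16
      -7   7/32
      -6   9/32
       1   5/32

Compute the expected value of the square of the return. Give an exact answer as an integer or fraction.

E[X²] = (5/32)·144 + (3/16)·81 + (7/32)·49 + (9/32)·36 + (5/32)·1
     = 939/16

939/16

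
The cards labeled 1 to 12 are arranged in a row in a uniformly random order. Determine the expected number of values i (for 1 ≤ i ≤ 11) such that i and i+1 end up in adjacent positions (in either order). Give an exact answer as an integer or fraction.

For each i ∈ {1,…,11}, let Xᵢ = 1 if i and i+1 are adjacent. P(Xᵢ=1) = 2·(12−1)!/12! = 2/12.
By linearity, E[ΣXᵢ] = (11)·(2/12) = 11/6.

11/6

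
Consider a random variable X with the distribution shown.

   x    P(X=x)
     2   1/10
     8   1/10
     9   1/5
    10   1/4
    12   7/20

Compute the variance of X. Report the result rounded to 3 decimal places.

8.150

E[X] = (1/10)·2 + (1/10)·8 + (1/5)·9 + (1/4)·10 + (7/20)·12 = 19/2
E[X²] = (1/10)·4 + (1/10)·64 + (1/5)·81 + (1/4)·100 + (7/20)·144 = 492/5
Var(X) = 492/5 − (19/2)² = 163/20 ≈ 8.150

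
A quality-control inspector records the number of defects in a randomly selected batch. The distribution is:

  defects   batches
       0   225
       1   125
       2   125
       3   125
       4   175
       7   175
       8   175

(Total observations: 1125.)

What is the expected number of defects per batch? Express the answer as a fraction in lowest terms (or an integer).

Total = 1125, so P(defects=0) = 225/1125, etc.
E[X] = (1/5)·0 + (1/9)·1 + (1/9)·2 + (1/9)·3 + (7/45)·4 + (7/45)·7 + (7/45)·8
     = 163/45

163/45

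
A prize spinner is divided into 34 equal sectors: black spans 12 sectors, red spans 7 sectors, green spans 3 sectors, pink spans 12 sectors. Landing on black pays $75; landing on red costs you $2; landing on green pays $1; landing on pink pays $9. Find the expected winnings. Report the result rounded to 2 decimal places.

$29.32

E[payout] = (12/34)·75 + (7/34)·(-2) + (3/34)·1 + (12/34)·9 = 997/34
≈ $29.32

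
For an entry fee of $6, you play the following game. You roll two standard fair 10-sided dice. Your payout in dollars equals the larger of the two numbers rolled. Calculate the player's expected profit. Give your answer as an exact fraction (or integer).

Distribution of the larger of the two numbers rolled: 1 w.p. 1/100, 2 w.p. 3/100, 3 w.p. 1/20, 4 w.p. 7/100, 5 w.p. 9/100, 6 w.p. 11/100, …
E[payout] = (1/100)·1 + (3/100)·2 + (1/20)·3 + (7/100)·4 + (9/100)·5 + (11/100)·6 + (13/100)·7 + (3/20)·8 + (17/100)·9 + (19/100)·10 = 143/20
Expected profit = 143/20 − 6 = 23/20

23/20 dollars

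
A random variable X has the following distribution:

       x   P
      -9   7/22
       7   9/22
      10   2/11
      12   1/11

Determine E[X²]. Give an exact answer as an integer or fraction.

848/11

E[X²] = (7/22)·81 + (9/22)·49 + (2/11)·100 + (1/11)·144
     = 848/11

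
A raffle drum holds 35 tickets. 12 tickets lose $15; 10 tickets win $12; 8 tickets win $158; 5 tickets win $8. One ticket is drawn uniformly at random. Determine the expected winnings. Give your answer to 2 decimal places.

E[payout] = (12/35)·(-15) + (10/35)·12 + (8/35)·158 + (5/35)·8 = 1244/35
≈ $35.54

$35.54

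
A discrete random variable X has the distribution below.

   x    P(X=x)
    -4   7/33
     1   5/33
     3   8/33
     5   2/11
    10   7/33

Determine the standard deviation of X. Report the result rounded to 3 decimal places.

4.703

E[X] = 101/33, E[X²] = 1039/33
Var(X) = E[X²] − (E[X])² = 1039/33 − 10201/1089 = 24086/1089
SD(X) = √(24086/1089) ≈ 4.703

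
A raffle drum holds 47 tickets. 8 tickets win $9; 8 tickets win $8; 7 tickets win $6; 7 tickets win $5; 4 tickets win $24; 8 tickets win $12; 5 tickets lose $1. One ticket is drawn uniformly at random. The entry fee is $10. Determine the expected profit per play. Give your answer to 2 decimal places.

-$1.49

E[payout] = (8/47)·9 + (8/47)·8 + (7/47)·6 + (7/47)·5 + (4/47)·24 + (8/47)·12 + (5/47)·(-1) = 400/47
Expected profit = 400/47 − 10 = -70/47 ≈ -$1.49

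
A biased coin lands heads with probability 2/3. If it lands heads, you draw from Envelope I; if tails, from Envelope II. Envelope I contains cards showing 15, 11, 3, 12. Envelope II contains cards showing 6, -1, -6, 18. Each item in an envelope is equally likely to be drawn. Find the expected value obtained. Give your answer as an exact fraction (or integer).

E[X | Envelope I] = (15 + 11 + 3 + 12)/4 = 41/4
E[X | Envelope II] = (6 − 1 − 6 + 18)/4 = 17/4
E[X] = (2/3)·41/4 + (1/3)·17/4 = 33/4

33/4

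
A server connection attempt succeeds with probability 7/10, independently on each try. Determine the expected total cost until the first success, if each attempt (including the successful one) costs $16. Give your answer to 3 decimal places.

E[#attempts] = 1/p = 10/7; E[cost] = 16·10/7 = 160/7.
≈ 22.857

$22.857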